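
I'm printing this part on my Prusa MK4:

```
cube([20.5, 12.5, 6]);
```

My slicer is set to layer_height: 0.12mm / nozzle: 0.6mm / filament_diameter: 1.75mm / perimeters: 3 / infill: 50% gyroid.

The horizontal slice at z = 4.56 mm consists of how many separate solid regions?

At z = 4.56 mm: the cube (footprint 20.5×12.5) is included at this height. The result has 1 disconnected region.

1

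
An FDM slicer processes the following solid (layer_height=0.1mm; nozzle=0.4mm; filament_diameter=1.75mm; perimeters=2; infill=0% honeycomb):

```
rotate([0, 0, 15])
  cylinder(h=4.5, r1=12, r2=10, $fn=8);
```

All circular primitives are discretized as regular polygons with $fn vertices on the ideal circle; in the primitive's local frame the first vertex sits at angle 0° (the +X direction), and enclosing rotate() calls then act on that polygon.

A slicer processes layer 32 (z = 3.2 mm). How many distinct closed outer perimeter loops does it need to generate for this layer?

At z = 3.2 mm: the cone contributes a regular 8-gon of circumradius 10.578 (interpolated between r1=12 and r2=10 at t=0.711); (whole slice rotated 15° about Z — lengths, areas and connectivity unchanged). The result has 1 disconnected region.

1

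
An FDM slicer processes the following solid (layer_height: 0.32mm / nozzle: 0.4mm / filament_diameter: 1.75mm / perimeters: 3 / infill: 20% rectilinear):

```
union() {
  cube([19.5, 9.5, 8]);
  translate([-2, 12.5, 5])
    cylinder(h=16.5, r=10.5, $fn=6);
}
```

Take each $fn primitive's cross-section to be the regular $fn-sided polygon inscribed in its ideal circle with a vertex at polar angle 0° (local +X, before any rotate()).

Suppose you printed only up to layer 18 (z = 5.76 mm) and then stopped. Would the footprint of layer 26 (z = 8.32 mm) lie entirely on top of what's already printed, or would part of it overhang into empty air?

entirely on top

Compare the two slices. At z = 5.76: the 19.5×9.5 cube contributes its full rectangle (area 185.25 mm²); the cylinder at (-2, 12.5): section is a regular 6-gon, circumradius r=10.5 (area = (6/2)·10.500²·sin(360°/6) = 286.44 mm²); Taking the union: the regions partially overlap — summed areas 471.69 mm² minus the doubly-counted overlap 30.52 mm² gives 441.17 mm² — area = 441.17 mm². At z = 8.32: the cube is absent (z outside [0, 8]); the r=10.5 cylinder at (-2, 12.5) contributes a regular 6-gon of circumradius 10.5 (area = (6/2)·10.500²·sin(360°/6) = 286.44 mm²); Combining (union): only the r=10.5 cylinder at (-2, 12.5) is present, so the union is just that shape — area = 286.44 mm². Checking containment: the cross-section at z = 8.32 is a subset of the cross-section at z = 5.76.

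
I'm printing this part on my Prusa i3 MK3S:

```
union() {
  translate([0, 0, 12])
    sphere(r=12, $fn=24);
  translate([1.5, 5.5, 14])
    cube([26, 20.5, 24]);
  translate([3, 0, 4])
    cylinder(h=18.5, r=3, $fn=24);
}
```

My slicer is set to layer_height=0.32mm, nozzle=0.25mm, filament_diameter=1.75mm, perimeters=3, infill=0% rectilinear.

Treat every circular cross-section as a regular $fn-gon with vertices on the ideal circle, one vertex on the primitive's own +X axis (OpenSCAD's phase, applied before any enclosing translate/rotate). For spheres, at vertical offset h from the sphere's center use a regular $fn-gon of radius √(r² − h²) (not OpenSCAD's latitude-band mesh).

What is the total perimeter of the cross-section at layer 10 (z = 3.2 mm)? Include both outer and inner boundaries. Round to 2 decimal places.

At z = 3.2 mm: the r=12 sphere contributes a regular 24-gon of circumradius √(12²−8.8²) = 8.158 (perimeter = 2·24·8.158·sin(180°/24) = 51.11 mm); the cube at (1.5, 5.5) is not intersected at this z (z outside [14, 38]); the cylinder at (3, 0) is not intersected at this z (z outside [4, 22.5]); Merging all regions: only the r=12 sphere is present, so the union is just that shape — boundary = 51.11 mm. Overall, the cross-section is a single solid region. Total boundary length (outer) = 51.11 mm.

51.11 mm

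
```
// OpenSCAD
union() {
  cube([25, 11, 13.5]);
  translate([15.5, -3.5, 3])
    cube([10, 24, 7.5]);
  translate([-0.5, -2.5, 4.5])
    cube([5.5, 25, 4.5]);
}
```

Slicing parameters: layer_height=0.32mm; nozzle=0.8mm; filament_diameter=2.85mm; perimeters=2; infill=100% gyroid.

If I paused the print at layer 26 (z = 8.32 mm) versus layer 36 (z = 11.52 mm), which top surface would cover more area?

layer 26 (z = 8.32 mm)

Layer 26 (z = 8.32): the cube is present — its section is the full 25×11 rectangle (area 275.00 mm²); the 10×24 cube at (15.5, -3.5) contributes its full rectangle (area 240.00 mm²); the 5.5×25 cube at (-0.5, -2.5) contributes its full rectangle (area 137.50 mm²); Taking the union: the regions partially overlap — summed areas 652.50 mm² minus the doubly-counted overlap 159.50 mm² gives 493.00 mm² — area = 493.00 mm². So its area = 493.00 mm². Layer 36 (z = 11.52): the cube (footprint 25×11) is included at this height (area 275.00 mm²); the cube at (15.5, -3.5) is absent (z outside [3, 10.5]); the cube at (-0.5, -2.5) does not reach this height (z outside [4.5, 9]); Combining (union): only the 25×11 cube is present, so the union is just that shape — area = 275.00 mm². So its area = 275.00 mm². Layer 26 is larger (493.00 vs 275.00 mm²).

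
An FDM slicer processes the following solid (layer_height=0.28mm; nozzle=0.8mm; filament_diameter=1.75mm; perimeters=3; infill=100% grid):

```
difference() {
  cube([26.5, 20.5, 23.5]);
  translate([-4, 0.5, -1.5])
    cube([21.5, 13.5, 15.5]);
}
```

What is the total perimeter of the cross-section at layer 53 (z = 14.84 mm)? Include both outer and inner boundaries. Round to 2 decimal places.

At z = 14.84 mm: the cube is present — its section is the full 26.5×20.5 rectangle (perimeter 94.00 mm); the cube at (-4, 0.5) is not intersected at this z (z outside [-1.5, 14]); After the difference (first − rest): none of the subtracted shapes is present at this height, so the 26.5×20.5 cube is unchanged — boundary = 94.00 mm. Overall, the cross-section is a single solid region. Total boundary length (outer) = 94.00 mm.

94.00 mm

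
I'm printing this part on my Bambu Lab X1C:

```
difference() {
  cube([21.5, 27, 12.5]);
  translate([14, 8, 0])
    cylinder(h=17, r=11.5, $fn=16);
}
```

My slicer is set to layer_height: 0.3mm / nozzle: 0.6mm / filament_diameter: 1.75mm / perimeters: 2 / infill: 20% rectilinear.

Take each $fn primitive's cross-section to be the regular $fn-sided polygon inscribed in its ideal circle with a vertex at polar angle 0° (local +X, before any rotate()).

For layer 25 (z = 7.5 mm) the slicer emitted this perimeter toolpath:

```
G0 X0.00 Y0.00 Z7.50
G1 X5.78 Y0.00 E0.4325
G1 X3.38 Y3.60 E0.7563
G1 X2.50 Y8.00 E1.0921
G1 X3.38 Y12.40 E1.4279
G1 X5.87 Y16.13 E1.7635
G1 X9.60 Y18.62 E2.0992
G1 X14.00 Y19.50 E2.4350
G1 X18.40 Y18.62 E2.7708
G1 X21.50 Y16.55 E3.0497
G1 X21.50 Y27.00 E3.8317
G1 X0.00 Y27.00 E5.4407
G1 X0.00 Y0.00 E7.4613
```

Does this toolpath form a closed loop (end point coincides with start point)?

yes

Start point (G0): (0.00, 0.00). End point (last G1): the path returns to the start — closed.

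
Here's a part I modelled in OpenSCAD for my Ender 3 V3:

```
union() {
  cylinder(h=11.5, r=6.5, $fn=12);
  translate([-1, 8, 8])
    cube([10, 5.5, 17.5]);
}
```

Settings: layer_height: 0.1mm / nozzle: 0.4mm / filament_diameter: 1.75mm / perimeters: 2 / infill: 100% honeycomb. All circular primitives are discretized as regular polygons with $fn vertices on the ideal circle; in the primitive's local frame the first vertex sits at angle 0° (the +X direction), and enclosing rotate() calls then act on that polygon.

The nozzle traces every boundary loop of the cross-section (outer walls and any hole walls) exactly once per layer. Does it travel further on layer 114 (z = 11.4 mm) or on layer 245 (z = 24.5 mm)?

Layer 114 (z = 11.4): the r=6.5 cylinder gives a regular 12-gon of circumradius 6.5 (constant along its height) (perimeter = 2·12·6.500·sin(180°/12) = 40.38 mm); the cube at (-1, 8) is present — its section is the full 10×5.5 rectangle (perimeter 31.00 mm); Merging all regions: the 2 present regions are separate (no shared area or edge), so areas and boundary lengths simply add and each stays a separate island — boundary = 71.38 mm. So its perimeter = 71.38 mm. Layer 245 (z = 24.5): the cylinder is absent (z outside [0, 11.5]); the 10×5.5 cube at (-1, 8) contributes its full rectangle (perimeter 31.00 mm); Taking the union: only the 10×5.5 cube at (-1, 8) is present, so the union is just that shape — boundary = 31.00 mm. So its perimeter = 31.00 mm. Layer 114 is larger (71.38 vs 31.00 mm).

layer 114 (z = 11.4 mm)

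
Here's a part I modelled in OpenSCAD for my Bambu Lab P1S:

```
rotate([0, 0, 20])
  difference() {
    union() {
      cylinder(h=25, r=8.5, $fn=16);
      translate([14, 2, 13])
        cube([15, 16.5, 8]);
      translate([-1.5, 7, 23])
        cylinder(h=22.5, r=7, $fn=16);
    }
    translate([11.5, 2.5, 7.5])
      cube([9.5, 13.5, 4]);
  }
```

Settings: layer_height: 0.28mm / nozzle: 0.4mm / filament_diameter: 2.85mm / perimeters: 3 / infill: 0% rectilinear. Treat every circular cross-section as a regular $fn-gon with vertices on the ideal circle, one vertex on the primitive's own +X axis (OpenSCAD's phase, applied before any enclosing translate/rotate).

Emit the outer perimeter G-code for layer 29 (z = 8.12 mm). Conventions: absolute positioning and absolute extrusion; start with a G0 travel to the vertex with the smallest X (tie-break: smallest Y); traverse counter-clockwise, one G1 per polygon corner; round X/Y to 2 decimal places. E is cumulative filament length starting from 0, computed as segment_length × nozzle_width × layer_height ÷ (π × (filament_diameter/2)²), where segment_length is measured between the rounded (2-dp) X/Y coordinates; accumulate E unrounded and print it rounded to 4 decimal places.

G0 X-8.49 Y0.37 Z8.12
G1 X-7.99 Y-2.91 E0.0583
G1 X-6.27 Y-5.74 E0.1164
G1 X-3.59 Y-7.70 E0.1747
G1 X-0.37 Y-8.49 E0.2329
G1 X2.91 Y-7.99 E0.2911
G1 X5.74 Y-6.27 E0.3493
G1 X7.70 Y-3.59 E0.4076
G1 X8.49 Y-0.37 E0.4658
G1 X7.99 Y2.91 E0.5240
G1 X6.27 Y5.74 E0.5822
G1 X3.59 Y7.70 E0.6405
G1 X0.37 Y8.49 E0.6987
G1 X-2.91 Y7.99 E0.7569
G1 X-5.74 Y6.27 E0.8151
G1 X-7.70 Y3.59 E0.8734
G1 X-8.49 Y0.37 E0.9316

At z = 8.12 mm: the cylinder: section is a regular 16-gon, circumradius r=8.5; the cube at (14, 2) is absent (z outside [13, 21]); the cylinder at (-1.5, 7) does not reach this height (z outside [23, 45.5]); Merging all regions: only the r=8.5 cylinder is present, so the union is just that shape — 1 connected region; the cube at (11.5, 2.5) is present — its section is the full 9.5×13.5 rectangle; Taking the first minus the rest: starting from the result so far, the 9.5×13.5 cube at (11.5, 2.5) misses the remaining region (no effect) — 1 connected region; (rotated 20° about Z; rotation is an isometry so areas/perimeters/island counts are preserved). The outline is a single polygon with 16 vertices. Extrusion per mm of travel: 0.4 × 0.28 / (π × 1.425²) = 0.017557. Accumulating E over each segment gives final E = 0.9316.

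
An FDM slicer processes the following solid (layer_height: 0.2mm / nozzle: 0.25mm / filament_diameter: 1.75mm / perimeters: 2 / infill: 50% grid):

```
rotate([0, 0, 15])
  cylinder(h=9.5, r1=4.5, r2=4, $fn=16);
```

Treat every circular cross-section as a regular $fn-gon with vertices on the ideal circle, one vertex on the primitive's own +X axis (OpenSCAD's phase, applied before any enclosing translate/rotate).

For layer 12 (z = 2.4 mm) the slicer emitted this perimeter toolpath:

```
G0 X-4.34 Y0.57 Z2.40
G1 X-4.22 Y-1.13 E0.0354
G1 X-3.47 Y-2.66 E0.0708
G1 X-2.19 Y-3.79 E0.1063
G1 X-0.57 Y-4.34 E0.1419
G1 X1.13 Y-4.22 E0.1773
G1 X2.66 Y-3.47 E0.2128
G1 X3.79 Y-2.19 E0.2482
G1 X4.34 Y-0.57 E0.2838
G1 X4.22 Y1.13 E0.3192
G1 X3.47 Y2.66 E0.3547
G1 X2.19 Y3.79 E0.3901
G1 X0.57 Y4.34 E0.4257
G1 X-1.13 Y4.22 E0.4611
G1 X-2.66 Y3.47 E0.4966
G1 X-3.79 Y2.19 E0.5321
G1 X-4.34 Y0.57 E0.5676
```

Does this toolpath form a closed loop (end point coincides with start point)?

Start point (G0): (-4.34, 0.57). End point (last G1): the path returns to the start — closed.

yes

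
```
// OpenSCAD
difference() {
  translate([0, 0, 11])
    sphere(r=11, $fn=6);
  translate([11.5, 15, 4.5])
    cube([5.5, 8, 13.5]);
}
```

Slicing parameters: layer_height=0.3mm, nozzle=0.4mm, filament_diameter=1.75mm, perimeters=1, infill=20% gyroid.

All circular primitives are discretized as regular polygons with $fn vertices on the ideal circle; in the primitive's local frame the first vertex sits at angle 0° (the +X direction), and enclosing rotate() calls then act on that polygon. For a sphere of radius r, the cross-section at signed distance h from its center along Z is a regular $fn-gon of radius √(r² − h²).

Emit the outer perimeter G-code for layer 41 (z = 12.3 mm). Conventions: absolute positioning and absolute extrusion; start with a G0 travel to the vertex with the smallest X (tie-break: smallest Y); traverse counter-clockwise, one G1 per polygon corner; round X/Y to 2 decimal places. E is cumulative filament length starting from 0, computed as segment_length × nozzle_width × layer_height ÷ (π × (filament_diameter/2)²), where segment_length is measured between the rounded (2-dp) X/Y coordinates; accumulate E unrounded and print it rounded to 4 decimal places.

G0 X-10.92 Y0.00 Z12.30
G1 X-5.46 Y-9.46 E0.5449
G1 X5.46 Y-9.46 E1.0897
G1 X10.92 Y0.00 E1.6347
G1 X5.46 Y9.46 E2.1796
G1 X-5.46 Y9.46 E2.7244
G1 X-10.92 Y0.00 E3.2693

At z = 12.3 mm: the sphere: section is a regular 6-gon, circumradius = √(r²−h²) = √(11²−1.3²) = 10.923; the cube at (11.5, 15) (footprint 5.5×8) is included at this height; Subtracting the remaining from the first: starting from the r=11 sphere, the 5.5×8 cube at (11.5, 15) misses the remaining region (no effect) — 1 connected region. The outline is a single polygon with 6 vertices. Extrusion per mm of travel: 0.4 × 0.3 / (π × 0.875²) = 0.049890. Accumulating E over each segment gives final E = 3.2693.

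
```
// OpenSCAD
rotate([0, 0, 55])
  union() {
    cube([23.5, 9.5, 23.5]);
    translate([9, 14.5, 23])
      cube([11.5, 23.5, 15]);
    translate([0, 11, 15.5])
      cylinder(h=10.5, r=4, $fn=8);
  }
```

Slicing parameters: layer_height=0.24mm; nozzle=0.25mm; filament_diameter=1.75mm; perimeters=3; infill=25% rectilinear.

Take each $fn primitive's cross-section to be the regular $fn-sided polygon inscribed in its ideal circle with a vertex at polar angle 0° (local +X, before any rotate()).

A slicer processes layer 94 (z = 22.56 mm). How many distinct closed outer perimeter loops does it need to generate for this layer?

At z = 22.56 mm: the cube is present — its section is the full 23.5×9.5 rectangle; the cube at (9, 14.5) does not reach this height (z outside [23, 38]); the r=4 cylinder at (0, 11) contributes a regular 8-gon of circumradius 4; Combining (union): the regions partially overlap (shared area 5.78 mm²), so overlapping operands fuse into one piece — 1 connected region; (whole slice rotated 55° about Z — lengths, areas and connectivity unchanged). The result has 1 disconnected region.

1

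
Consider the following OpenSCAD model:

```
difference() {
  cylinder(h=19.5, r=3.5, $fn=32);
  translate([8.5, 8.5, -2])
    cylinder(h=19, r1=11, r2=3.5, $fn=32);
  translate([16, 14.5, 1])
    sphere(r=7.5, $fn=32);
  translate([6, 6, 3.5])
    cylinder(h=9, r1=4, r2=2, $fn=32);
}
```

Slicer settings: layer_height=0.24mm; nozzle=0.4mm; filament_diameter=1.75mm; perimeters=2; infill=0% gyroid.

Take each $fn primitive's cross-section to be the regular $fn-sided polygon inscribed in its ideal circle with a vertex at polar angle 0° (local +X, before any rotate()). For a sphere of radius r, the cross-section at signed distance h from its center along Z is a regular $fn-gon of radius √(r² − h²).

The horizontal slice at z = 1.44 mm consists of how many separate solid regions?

1

At z = 1.44 mm: the r=3.5 cylinder contributes a regular 32-gon of circumradius 3.5; the cone at (8.5, 8.5): at t=0.181 of its height the radius interpolates to r₁+(r₂−r₁)t = 9.642, giving a regular 32-gon of that circumradius; the sphere at (16, 14.5): section is a regular 32-gon, circumradius = √(r²−h²) = √(7.5²−0.44²) = 7.487; the cone at (6, 6) is not intersected at this z (z outside [3.5, 12.5]); Subtracting the remaining from the first: starting from the r=3.5 cylinder, the cone at (8.5, 8.5) partially overlaps it — only the 3.30 mm² overlap (of its 290.20 mm²) is removed, clipping the outline; the r=7.5 sphere at (16, 14.5) misses the remaining region (no effect) — 1 connected region. The result has 1 disconnected region.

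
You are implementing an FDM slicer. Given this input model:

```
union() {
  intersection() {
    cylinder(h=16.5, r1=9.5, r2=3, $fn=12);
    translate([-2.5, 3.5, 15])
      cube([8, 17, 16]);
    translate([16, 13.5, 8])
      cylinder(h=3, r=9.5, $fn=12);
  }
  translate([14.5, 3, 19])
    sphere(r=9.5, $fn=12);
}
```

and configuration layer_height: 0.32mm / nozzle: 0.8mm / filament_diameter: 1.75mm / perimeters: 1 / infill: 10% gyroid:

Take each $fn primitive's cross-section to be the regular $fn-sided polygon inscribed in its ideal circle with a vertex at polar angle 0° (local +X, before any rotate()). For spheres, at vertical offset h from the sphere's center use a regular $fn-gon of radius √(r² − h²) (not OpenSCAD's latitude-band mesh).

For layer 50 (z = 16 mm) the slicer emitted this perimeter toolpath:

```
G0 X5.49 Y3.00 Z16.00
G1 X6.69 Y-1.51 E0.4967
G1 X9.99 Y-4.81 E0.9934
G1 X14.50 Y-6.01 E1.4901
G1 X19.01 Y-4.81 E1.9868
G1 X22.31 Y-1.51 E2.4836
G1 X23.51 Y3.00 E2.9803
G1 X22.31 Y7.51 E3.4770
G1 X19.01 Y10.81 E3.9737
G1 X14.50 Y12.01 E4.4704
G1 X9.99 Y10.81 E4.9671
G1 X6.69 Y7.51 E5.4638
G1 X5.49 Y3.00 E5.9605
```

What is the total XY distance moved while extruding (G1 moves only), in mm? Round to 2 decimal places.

56.00 mm

Sum the Euclidean lengths of each G1 segment: total = 56.00 mm.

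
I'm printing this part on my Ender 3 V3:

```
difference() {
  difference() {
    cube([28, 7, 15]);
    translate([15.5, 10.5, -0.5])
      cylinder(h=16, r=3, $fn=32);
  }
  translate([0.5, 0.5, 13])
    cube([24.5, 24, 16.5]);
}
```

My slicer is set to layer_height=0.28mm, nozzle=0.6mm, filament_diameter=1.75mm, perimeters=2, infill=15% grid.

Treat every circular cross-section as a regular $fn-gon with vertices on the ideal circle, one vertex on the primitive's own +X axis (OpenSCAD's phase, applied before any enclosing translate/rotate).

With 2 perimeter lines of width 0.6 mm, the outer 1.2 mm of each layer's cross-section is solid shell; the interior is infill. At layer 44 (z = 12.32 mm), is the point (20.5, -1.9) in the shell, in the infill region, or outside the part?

At z = 12.32 mm: the cube is present — its section is the full 28×7 rectangle; the r=3 cylinder at (15.5, 10.5) contributes a regular 32-gon of circumradius 3; Subtracting the remaining from the first: starting from the 28×7 cube, the r=3 cylinder at (15.5, 10.5) misses the remaining region (no effect) — 1 connected region; the cube at (0.5, 0.5) is absent (z outside [13, 29.5]); Taking the first minus the rest: none of the subtracted shapes is present at this height, so the result so far is unchanged — 1 connected region. Overall, the cross-section is a single solid region. The nearest boundary edge runs (28.00, 0.00)→(0.00, 0.00); distance from the point to it = 1.90 mm. The point is not inside any of the regions above, so it lies outside the cross-section (1.90 mm from the nearest boundary).

outside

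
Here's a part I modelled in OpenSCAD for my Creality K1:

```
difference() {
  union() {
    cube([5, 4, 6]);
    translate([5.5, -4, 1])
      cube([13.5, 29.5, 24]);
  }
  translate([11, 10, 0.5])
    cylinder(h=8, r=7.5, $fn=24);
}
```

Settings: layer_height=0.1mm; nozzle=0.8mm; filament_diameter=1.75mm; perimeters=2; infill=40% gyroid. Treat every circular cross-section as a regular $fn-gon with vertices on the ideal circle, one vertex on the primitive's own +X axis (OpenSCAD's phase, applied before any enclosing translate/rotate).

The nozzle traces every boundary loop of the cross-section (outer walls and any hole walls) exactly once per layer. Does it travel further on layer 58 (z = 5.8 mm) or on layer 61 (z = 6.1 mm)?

Layer 58 (z = 5.8): the 5×4 cube contributes its full rectangle (perimeter 18.00 mm); the cube at (5.5, -4) is present — its section is the full 13.5×29.5 rectangle (perimeter 86.00 mm); Combining (union): the 2 present regions are separate (no shared area or edge), so areas and boundary lengths simply add and each stays a separate island — boundary = 104.00 mm; the r=7.5 cylinder at (11, 10) contributes a regular 24-gon of circumradius 7.5 (perimeter = 2·24·7.500·sin(180°/24) = 46.99 mm); After the difference (first − rest): starting from the result so far, the r=7.5 cylinder at (11, 10) partially overlaps it — only the 161.19 mm² overlap (of its 174.70 mm²) is removed, clipping the outline — boundary = 129.79 mm. So its perimeter = 129.79 mm. Layer 61 (z = 6.1): the cube is absent (z outside [0, 6]); the cube at (5.5, -4) is present — its section is the full 13.5×29.5 rectangle (perimeter 86.00 mm); Merging all regions: only the 13.5×29.5 cube at (5.5, -4) is present, so the union is just that shape — boundary = 86.00 mm; the r=7.5 cylinder at (11, 10) gives a regular 24-gon of circumradius 7.5 (constant along its height) (perimeter = 2·24·7.500·sin(180°/24) = 46.99 mm); After the difference (first − rest): starting from the result so far, the r=7.5 cylinder at (11, 10) partially overlaps it — only the 161.19 mm² overlap (of its 174.70 mm²) is removed, clipping the outline — boundary = 111.79 mm. So its perimeter = 111.79 mm. Layer 58 is larger (129.79 vs 111.79 mm).

layer 58 (z = 5.8 mm)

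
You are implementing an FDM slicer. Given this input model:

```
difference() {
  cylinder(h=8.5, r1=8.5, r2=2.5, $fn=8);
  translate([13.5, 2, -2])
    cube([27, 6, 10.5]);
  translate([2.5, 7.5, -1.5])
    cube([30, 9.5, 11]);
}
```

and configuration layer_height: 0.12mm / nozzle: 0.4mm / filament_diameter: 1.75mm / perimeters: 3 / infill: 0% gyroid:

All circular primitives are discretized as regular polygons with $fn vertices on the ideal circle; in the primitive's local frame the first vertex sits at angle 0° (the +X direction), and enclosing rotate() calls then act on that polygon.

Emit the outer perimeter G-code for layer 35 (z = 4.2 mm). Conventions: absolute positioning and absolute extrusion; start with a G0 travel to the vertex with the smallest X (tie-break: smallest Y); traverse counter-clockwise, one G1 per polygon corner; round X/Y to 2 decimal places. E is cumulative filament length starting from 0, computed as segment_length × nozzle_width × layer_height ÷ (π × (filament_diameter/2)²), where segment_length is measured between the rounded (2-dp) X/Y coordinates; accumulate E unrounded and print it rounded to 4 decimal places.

At z = 4.2 mm: the cone: at t=0.494 of its height the radius interpolates to r₁+(r₂−r₁)t = 5.535, giving a regular 8-gon of that circumradius; the cube at (13.5, 2) is present — its section is the full 27×6 rectangle; the cube at (2.5, 7.5) (footprint 30×9.5) is included at this height; Taking the first minus the rest: starting from the cone, the 27×6 cube at (13.5, 2) misses the remaining region (no effect); the 30×9.5 cube at (2.5, 7.5) misses the remaining region (no effect) — 1 connected region. The outline is a single polygon with 8 vertices. Extrusion per mm of travel: 0.4 × 0.12 / (π × 0.875²) = 0.019956. Accumulating E over each segment gives final E = 0.6763.

G0 X-5.54 Y0.00 Z4.20
G1 X-3.91 Y-3.91 E0.0845
G1 X0.00 Y-5.54 E0.1691
G1 X3.91 Y-3.91 E0.2536
G1 X5.54 Y0.00 E0.3381
G1 X3.91 Y3.91 E0.4227
G1 X0.00 Y5.54 E0.5072
G1 X-3.91 Y3.91 E0.5918
G1 X-5.54 Y0.00 E0.6763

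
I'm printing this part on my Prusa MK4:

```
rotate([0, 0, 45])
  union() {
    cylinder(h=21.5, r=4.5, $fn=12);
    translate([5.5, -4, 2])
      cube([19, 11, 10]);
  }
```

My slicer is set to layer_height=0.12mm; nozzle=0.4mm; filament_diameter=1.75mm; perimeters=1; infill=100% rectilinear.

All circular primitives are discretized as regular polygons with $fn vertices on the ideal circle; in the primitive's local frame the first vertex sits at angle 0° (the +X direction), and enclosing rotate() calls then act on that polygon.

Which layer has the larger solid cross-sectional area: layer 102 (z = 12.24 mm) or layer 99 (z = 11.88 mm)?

Layer 102 (z = 12.24): the cylinder: section is a regular 12-gon, circumradius r=4.5 (area = (12/2)·4.500²·sin(360°/12) = 60.75 mm²); the cube at (5.5, -4) is absent (z outside [2, 12]); Combining (union): only the r=4.5 cylinder is present, so the union is just that shape — area = 60.75 mm²; (rotated 45° about Z; rotation is an isometry so areas/perimeters/island counts are preserved). So its area = 60.75 mm². Layer 99 (z = 11.88): the r=4.5 cylinder contributes a regular 12-gon of circumradius 4.5 (area = (12/2)·4.500²·sin(360°/12) = 60.75 mm²); the 19×11 cube at (5.5, -4) contributes its full rectangle (area 209.00 mm²); Combining (union): the 2 present regions are separate (no shared area or edge), so areas and boundary lengths simply add and each stays a separate island — area = 269.75 mm²; (rotated 45° about Z; rotation is an isometry so areas/perimeters/island counts are preserved). So its area = 269.75 mm². Layer 99 is larger (269.75 vs 60.75 mm²).

layer 99 (z = 11.88 mm)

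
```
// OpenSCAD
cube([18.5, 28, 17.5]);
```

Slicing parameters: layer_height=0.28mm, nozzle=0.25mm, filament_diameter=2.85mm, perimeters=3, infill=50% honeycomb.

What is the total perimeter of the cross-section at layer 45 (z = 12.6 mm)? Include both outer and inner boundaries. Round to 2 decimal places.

At z = 12.6 mm: the 18.5×28 cube contributes its full rectangle (perimeter 93.00 mm). Overall, the cross-section is a single solid region. Total boundary length (outer) = 93.00 mm.

93.00 mm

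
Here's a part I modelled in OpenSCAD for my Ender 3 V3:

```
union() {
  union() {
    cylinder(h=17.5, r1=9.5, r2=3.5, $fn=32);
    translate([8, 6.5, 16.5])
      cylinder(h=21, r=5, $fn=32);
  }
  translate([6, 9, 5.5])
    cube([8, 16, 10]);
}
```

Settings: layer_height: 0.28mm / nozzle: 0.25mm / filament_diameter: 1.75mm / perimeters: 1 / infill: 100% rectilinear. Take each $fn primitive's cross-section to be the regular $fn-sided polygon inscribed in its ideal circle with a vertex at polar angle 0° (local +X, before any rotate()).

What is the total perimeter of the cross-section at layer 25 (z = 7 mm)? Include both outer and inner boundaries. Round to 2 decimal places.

92.54 mm

At z = 7 mm: the cone contributes a regular 32-gon of circumradius 7.100 (interpolated between r1=9.5 and r2=3.5 at t=0.400) (perimeter = 2·32·7.100·sin(180°/32) = 44.54 mm); the cylinder at (8, 6.5) is not intersected at this z (z outside [16.5, 37.5]); Taking the union: only the cone is present, so the union is just that shape — boundary = 44.54 mm; the cube at (6, 9) (footprint 8×16) is included at this height (perimeter 48.00 mm); Merging all regions: the 2 present regions are separate (no shared area or edge), so areas and boundary lengths simply add and each stays a separate island — boundary = 92.54 mm. Overall, the cross-section has 2 separate islands. Total boundary length (outer) = 92.54 mm.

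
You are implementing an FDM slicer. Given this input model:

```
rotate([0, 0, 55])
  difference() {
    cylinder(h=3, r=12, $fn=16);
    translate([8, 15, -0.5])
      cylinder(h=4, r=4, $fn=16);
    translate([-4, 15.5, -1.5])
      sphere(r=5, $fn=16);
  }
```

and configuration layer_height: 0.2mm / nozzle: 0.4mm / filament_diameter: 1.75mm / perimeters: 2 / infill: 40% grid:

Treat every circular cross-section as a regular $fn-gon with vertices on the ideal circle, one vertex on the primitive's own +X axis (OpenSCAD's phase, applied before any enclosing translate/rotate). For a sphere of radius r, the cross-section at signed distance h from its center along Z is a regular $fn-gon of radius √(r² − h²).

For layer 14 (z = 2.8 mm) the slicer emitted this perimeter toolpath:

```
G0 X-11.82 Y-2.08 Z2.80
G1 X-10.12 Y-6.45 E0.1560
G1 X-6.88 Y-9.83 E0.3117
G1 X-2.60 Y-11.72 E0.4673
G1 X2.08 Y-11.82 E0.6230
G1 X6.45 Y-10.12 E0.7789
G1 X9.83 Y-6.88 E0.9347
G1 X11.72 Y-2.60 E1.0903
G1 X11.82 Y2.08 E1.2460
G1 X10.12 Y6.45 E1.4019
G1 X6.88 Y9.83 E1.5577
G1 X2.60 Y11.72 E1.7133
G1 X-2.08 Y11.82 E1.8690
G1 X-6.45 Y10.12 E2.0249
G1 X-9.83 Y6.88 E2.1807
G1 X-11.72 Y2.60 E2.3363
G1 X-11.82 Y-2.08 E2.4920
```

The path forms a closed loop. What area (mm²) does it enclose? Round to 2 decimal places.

Apply the shoelace formula to the sequence of (X, Y) vertices; enclosed area = 440.96 mm².

440.96 mm²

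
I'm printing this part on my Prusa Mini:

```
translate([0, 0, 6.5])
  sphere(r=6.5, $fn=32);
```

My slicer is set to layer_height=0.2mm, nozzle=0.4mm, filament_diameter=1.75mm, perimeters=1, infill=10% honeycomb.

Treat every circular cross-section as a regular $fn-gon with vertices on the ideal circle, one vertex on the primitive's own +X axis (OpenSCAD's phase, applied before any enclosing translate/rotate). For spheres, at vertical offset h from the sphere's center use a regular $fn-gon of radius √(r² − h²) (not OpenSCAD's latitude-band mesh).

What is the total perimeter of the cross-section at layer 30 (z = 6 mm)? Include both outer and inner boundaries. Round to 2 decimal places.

40.65 mm

At z = 6 mm: the sphere: section is a regular 32-gon, circumradius = √(r²−h²) = √(6.5²−0.5²) = 6.481 (perimeter = 2·32·6.481·sin(180°/32) = 40.65 mm). Overall, the cross-section is a single solid region. Total boundary length (outer) = 40.65 mm.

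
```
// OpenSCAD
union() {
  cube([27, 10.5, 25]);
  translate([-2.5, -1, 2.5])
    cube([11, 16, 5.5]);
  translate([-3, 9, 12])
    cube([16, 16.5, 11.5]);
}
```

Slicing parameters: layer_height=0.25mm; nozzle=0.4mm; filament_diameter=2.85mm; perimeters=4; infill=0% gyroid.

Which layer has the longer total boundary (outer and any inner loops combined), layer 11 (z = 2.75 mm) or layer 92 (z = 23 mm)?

Layer 11 (z = 2.75): the 27×10.5 cube contributes its full rectangle (perimeter 75.00 mm); the cube at (-2.5, -1) (footprint 11×16) is included at this height (perimeter 54.00 mm); the cube at (-3, 9) is not intersected at this z (z outside [12, 23.5]); Merging all regions: the regions partially overlap (shared area 89.25 mm²), so the edge portions inside another operand are dropped and the merged outline is re-measured after clipping — boundary = 91.00 mm. So its perimeter = 91.00 mm. Layer 92 (z = 23): the cube is present — its section is the full 27×10.5 rectangle (perimeter 75.00 mm); the cube at (-2.5, -1) does not reach this height (z outside [2.5, 8]); the 16×16.5 cube at (-3, 9) contributes its full rectangle (perimeter 65.00 mm); Merging all regions: the regions partially overlap (shared area 19.50 mm²), so the edge portions inside another operand are dropped and the merged outline is re-measured after clipping — boundary = 111.00 mm. So its perimeter = 111.00 mm. Layer 92 is larger (111.00 vs 91.00 mm).

layer 92 (z = 23 mm)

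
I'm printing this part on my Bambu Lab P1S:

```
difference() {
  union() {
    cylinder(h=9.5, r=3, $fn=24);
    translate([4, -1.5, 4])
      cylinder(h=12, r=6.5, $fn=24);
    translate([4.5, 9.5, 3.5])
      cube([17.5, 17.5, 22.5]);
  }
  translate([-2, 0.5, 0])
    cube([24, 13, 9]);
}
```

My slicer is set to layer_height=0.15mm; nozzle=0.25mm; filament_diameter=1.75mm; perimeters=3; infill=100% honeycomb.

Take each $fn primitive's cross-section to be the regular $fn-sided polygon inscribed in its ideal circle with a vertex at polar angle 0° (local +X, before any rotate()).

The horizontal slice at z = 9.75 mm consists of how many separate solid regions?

2

At z = 9.75 mm: the cylinder does not reach this height (z outside [0, 9.5]); the cylinder at (4, -1.5): section is a regular 24-gon, circumradius r=6.5; the 17.5×17.5 cube at (4.5, 9.5) contributes its full rectangle; Combining (union): the 2 present regions are separate (no shared area or edge), so areas and boundary lengths simply add and each stays a separate island — 2 connected regions; the cube at (-2, 0.5) does not reach this height (z outside [0, 9]); Subtracting the remaining from the first: none of the subtracted shapes is present at this height, so that combined region is unchanged — 2 connected regions. The result has 2 disconnected regions.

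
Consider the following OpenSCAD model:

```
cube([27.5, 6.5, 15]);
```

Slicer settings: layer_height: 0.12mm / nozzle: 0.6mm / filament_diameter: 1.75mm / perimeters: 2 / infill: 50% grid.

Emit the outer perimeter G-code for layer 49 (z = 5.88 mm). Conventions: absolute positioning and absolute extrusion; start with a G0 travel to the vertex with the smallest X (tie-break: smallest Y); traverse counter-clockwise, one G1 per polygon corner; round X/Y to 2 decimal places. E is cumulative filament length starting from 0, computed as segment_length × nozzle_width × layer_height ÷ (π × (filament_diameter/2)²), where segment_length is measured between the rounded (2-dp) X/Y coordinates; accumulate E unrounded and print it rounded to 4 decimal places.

G0 X0.00 Y0.00 Z5.88
G1 X27.50 Y0.00 E0.8232
G1 X27.50 Y6.50 E1.0178
G1 X0.00 Y6.50 E1.8409
G1 X0.00 Y0.00 E2.0355

At z = 5.88 mm: the 27.5×6.5 cube contributes its full rectangle. The outline is a single polygon with 4 vertices. Extrusion per mm of travel: 0.6 × 0.12 / (π × 0.875²) = 0.029934. Accumulating E over each segment gives final E = 2.0355.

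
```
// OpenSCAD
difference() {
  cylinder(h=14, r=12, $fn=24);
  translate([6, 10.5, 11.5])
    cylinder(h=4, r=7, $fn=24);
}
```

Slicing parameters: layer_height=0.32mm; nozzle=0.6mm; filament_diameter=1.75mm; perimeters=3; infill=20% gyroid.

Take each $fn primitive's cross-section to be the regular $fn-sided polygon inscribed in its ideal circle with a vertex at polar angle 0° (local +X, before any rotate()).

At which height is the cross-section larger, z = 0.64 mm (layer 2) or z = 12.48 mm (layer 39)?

Layer 2 (z = 0.64): the r=12 cylinder contributes a regular 24-gon of circumradius 12 (area = (24/2)·12.000²·sin(360°/24) = 447.24 mm²); the cylinder at (6, 10.5) does not reach this height (z outside [11.5, 15.5]); Taking the first minus the rest: none of the subtracted shapes is present at this height, so the r=12 cylinder is unchanged — area = 447.24 mm². So its area = 447.24 mm². Layer 39 (z = 12.48): the r=12 cylinder contributes a regular 24-gon of circumradius 12 (area = (24/2)·12.000²·sin(360°/24) = 447.24 mm²); the cylinder at (6, 10.5): section is a regular 24-gon, circumradius r=7 (area = (24/2)·7.000²·sin(360°/24) = 152.19 mm²); Subtracting the remaining from the first: starting from the r=12 cylinder (447.24 mm²), the r=7 cylinder at (6, 10.5) partially overlaps it — only the 64.47 mm² overlap (of its 152.19 mm²) is removed, clipping the outline — area = 382.77 mm². So its area = 382.77 mm². Layer 2 is larger (447.24 vs 382.77 mm²).

layer 2 (z = 0.64 mm)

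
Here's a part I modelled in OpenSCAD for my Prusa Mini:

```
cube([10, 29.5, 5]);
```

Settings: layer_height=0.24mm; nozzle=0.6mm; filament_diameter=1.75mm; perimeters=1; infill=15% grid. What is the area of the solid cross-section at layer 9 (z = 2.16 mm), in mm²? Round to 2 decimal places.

295.00 mm²

At z = 2.16 mm: the cube (footprint 10×29.5) is included at this height (area 295.00 mm²). Overall, the cross-section is a single solid region. Net area = 295.00 mm².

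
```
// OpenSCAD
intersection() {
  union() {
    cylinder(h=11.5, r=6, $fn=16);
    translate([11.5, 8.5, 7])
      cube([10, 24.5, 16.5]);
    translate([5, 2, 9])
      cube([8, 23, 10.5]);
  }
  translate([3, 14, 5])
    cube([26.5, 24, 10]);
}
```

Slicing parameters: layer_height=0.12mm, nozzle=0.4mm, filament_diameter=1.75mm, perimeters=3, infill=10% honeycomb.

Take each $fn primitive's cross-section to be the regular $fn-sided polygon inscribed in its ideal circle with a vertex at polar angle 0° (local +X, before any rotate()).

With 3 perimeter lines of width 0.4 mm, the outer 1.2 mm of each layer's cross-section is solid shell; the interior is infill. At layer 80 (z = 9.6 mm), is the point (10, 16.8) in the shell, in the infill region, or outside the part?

At z = 9.6 mm: the cylinder: section is a regular 16-gon, circumradius r=6; the cube at (11.5, 8.5) is present — its section is the full 10×24.5 rectangle; the cube at (5, 2) (footprint 8×23) is included at this height; Merging all regions: the regions partially overlap (shared area 25.14 mm²), so overlapping operands fuse into one piece — 1 connected region; the 26.5×24 cube at (3, 14) contributes its full rectangle; Taking the intersection: the 26.5×24 cube at (3, 14) partially overlaps that combined region; clipping to the common part keeps 261.50 mm² — 1 connected region. Overall, the cross-section is a single solid region. The nearest boundary edge runs (21.50, 14.00)→(5.00, 14.00); distance from the point to it = 2.80 mm. The point is inside the cross-section and 2.80 mm from the nearest boundary — more than the 1.2 mm shell width (3 × 0.4), so it's in the infill interior.

infill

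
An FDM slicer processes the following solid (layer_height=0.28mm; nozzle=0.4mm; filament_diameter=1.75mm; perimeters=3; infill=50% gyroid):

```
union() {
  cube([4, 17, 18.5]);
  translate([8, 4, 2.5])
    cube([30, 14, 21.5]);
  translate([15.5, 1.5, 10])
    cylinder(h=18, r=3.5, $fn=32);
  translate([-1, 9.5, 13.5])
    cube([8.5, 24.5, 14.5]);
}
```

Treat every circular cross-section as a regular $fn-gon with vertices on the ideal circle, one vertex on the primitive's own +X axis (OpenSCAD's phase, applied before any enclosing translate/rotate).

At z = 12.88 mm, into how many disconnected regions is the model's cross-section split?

At z = 12.88 mm: the cube is present — its section is the full 4×17 rectangle; the 30×14 cube at (8, 4) contributes its full rectangle; the r=3.5 cylinder at (15.5, 1.5) contributes a regular 32-gon of circumradius 3.5; the cube at (-1, 9.5) does not reach this height (z outside [13.5, 28]); Combining (union): the regions partially overlap (shared area 3.31 mm²), so overlapping operands fuse into one piece — 2 connected regions. The result has 2 disconnected regions.

2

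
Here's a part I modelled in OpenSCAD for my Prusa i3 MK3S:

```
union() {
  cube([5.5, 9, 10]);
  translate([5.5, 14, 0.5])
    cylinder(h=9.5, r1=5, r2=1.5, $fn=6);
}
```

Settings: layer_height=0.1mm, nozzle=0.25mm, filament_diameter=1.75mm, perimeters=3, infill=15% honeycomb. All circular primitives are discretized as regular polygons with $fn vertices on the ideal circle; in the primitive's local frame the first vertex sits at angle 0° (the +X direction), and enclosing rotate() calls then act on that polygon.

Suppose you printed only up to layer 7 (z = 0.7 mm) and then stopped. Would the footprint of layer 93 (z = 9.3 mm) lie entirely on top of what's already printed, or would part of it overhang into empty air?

entirely on top

Compare the two slices. At z = 0.7: the 5.5×9 cube contributes its full rectangle (area 49.50 mm²); the cone at (5.5, 14) (r1=5→r2=1.5) has section circumradius 4.926 here — a regular 6-gon (area = (6/2)·4.926²·sin(360°/6) = 63.05 mm²); Merging all regions: the 2 present regions are separate (no shared area or edge), so areas and boundary lengths simply add and each stays a separate island — area = 112.55 mm². At z = 9.3: the cube (footprint 5.5×9) is included at this height (area 49.50 mm²); the cone at (5.5, 14): at t=0.926 of its height the radius interpolates to r₁+(r₂−r₁)t = 1.758, giving a regular 6-gon of that circumradius (area = (6/2)·1.758²·sin(360°/6) = 8.03 mm²); Merging all regions: the 2 present regions are separate (no shared area or edge), so areas and boundary lengths simply add and each stays a separate island — area = 57.53 mm². Checking containment: the cross-section at z = 9.3 is a subset of the cross-section at z = 0.7.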